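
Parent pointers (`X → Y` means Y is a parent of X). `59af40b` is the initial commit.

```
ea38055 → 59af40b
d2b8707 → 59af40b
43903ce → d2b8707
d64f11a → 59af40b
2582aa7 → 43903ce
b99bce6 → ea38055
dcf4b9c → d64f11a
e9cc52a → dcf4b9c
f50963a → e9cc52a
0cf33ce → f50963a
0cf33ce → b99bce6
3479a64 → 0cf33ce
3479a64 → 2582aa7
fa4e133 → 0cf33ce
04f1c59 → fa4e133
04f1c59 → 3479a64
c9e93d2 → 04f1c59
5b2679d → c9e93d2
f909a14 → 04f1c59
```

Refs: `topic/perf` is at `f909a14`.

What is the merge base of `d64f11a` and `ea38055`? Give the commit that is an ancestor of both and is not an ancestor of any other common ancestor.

Ancestors of d64f11a: {59af40b, d64f11a}.
Ancestors of ea38055: {59af40b, ea38055}.
Common ancestors: {59af40b}.
The only common ancestor is 59af40b, so it is the merge base.

59af40b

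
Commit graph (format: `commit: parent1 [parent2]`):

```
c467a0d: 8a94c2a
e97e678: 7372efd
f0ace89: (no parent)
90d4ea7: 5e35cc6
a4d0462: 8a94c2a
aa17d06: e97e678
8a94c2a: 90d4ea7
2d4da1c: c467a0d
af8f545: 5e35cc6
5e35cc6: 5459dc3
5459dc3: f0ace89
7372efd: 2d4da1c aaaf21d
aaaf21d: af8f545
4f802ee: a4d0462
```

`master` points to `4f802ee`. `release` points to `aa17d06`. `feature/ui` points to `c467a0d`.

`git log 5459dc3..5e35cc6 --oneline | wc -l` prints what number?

1

Reachable from 5e35cc6: {5459dc3, 5e35cc6, f0ace89}.
Reachable from 5459dc3: {5459dc3, f0ace89}.
In 5e35cc6's history but not 5459dc3's: {5e35cc6} — 1 commit.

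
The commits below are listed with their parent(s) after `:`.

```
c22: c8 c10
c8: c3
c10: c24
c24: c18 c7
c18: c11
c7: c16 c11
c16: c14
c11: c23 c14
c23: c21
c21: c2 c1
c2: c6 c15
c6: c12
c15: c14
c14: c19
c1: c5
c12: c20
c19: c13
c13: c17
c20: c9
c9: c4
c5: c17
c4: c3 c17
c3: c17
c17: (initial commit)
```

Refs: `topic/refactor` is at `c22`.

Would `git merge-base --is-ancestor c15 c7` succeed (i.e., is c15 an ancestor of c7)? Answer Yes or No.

Yes

Ancestors of c7 (commits reachable by following parents): {c1, c11, c12, c13, c14, c15, c16, c17, c19, c2, c20, c21, c23, c3, c4, c5, c6, c7, c9}.
c15 is in that set, so it is an ancestor of c7.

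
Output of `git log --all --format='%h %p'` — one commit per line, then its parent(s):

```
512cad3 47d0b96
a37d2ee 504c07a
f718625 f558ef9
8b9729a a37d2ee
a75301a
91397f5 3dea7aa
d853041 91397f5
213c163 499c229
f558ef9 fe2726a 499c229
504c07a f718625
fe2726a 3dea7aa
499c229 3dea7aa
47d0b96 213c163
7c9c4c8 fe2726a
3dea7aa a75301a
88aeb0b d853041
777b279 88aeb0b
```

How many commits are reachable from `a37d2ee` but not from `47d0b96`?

Reachable from a37d2ee: {3dea7aa, 499c229, 504c07a, a37d2ee, a75301a, f558ef9, f718625, fe2726a}.
Reachable from 47d0b96: {213c163, 3dea7aa, 47d0b96, 499c229, a75301a}.
In a37d2ee's history but not 47d0b96's: {504c07a, a37d2ee, f558ef9, f718625, fe2726a} — 5 commits.

5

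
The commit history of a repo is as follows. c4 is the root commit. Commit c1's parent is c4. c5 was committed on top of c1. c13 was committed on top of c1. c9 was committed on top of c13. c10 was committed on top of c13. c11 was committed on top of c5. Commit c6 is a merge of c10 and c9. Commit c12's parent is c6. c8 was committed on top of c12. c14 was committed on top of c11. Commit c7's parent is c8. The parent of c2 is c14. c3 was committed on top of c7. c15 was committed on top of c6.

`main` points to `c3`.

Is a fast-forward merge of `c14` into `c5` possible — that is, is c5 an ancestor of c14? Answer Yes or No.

Yes

A fast-forward from c5 to c14 is possible iff c5 is an ancestor of c14.
Ancestors of c14: {c1, c11, c14, c4, c5}.
c5 is among them, so fast-forward is possible.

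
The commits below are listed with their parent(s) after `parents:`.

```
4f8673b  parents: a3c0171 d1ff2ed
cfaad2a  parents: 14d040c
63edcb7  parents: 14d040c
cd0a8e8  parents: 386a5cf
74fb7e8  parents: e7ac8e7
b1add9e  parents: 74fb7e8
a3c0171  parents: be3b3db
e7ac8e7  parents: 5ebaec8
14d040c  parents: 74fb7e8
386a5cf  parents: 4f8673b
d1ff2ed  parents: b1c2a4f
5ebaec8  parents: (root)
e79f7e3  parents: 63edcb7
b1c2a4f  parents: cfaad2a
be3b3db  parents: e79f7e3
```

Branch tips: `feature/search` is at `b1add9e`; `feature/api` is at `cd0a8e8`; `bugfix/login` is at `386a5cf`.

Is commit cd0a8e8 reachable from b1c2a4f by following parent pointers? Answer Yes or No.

Ancestors of b1c2a4f: {14d040c, 5ebaec8, 74fb7e8, b1c2a4f, cfaad2a, e7ac8e7}.
cd0a8e8 is not in that set, so it is not an ancestor of b1c2a4f.

No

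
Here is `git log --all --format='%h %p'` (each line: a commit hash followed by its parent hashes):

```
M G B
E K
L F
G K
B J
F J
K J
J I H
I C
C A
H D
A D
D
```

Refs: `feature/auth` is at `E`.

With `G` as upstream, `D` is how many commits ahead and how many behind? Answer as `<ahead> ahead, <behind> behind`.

0 ahead, 7 behind

Reachable from D: {D}.
Reachable from G: {A, C, D, G, H, I, J, K}.
Only in D's history (ahead): {} — 0.
Only in G's history (behind): {A, C, G, H, I, J, K} — 7.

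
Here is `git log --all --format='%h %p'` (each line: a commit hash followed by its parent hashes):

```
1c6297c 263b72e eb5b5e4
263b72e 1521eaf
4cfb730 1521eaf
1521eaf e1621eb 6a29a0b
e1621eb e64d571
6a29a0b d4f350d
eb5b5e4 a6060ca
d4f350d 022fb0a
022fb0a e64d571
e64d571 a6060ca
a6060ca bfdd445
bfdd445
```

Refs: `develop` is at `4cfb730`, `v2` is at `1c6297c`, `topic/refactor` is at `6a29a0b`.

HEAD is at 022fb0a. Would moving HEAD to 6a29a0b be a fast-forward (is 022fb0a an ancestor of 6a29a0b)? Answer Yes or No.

A fast-forward from 022fb0a to 6a29a0b is possible iff 022fb0a is an ancestor of 6a29a0b.
Ancestors of 6a29a0b: {022fb0a, 6a29a0b, a6060ca, bfdd445, d4f350d, e64d571}.
022fb0a is among them, so fast-forward is possible.

Yes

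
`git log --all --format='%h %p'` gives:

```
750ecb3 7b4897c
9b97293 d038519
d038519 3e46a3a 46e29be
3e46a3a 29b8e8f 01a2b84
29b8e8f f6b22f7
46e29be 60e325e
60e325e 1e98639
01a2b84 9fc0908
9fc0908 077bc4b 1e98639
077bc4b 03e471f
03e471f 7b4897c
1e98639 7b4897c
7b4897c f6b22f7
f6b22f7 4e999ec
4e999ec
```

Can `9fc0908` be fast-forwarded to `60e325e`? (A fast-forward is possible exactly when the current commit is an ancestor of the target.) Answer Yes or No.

No

A fast-forward from 9fc0908 to 60e325e is possible iff 9fc0908 is an ancestor of 60e325e.
Ancestors of 60e325e: {1e98639, 4e999ec, 60e325e, 7b4897c, f6b22f7}.
9fc0908 is not among them, so fast-forward is not possible.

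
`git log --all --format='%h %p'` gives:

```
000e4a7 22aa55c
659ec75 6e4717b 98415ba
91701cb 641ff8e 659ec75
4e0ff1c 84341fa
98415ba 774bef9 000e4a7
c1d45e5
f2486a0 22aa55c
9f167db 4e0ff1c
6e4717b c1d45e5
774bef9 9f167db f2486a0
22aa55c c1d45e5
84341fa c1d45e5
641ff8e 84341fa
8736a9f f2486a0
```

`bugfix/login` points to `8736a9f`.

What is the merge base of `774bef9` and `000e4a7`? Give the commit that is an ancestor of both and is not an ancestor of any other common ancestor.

22aa55c

Ancestors of 774bef9: {22aa55c, 4e0ff1c, 774bef9, 84341fa, 9f167db, c1d45e5, f2486a0}.
Ancestors of 000e4a7: {000e4a7, 22aa55c, c1d45e5}.
Common ancestors: {22aa55c, c1d45e5}.
Among these, 22aa55c is not an ancestor of any other common ancestor — it is the merge base.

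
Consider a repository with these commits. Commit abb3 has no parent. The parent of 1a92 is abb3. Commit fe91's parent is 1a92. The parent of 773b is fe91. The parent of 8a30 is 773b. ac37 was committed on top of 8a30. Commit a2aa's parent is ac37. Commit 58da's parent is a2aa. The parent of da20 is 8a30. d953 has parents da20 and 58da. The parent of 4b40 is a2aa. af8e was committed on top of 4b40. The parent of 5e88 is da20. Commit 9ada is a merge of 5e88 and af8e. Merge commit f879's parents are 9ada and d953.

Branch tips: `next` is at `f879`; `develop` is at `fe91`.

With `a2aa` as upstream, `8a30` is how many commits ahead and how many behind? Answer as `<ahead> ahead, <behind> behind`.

0 ahead, 2 behind

Reachable from 8a30: {1a92, 773b, 8a30, abb3, fe91}.
Reachable from a2aa: {1a92, 773b, 8a30, a2aa, abb3, ac37, fe91}.
Only in 8a30's history (ahead): {} — 0.
Only in a2aa's history (behind): {a2aa, ac37} — 2.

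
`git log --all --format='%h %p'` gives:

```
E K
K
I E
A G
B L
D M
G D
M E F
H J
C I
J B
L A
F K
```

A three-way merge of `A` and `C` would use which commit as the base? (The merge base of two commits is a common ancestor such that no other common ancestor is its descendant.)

E

Ancestors of A: {A, D, E, F, G, K, M}.
Ancestors of C: {C, E, I, K}.
Common ancestors: {E, K}.
Among these, E is not an ancestor of any other common ancestor — it is the merge base.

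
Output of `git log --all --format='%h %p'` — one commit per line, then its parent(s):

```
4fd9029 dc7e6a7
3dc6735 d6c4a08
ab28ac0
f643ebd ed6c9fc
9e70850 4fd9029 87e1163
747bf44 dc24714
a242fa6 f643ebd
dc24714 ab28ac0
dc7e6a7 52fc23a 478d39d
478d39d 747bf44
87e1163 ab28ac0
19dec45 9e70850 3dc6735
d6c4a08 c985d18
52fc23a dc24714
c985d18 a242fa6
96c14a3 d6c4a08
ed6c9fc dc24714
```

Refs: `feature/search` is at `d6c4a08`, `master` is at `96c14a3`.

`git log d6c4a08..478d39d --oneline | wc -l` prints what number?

Reachable from 478d39d: {478d39d, 747bf44, ab28ac0, dc24714}.
Reachable from d6c4a08: {a242fa6, ab28ac0, c985d18, d6c4a08, dc24714, ed6c9fc, f643ebd}.
In 478d39d's history but not d6c4a08's: {478d39d, 747bf44} — 2 commits.

2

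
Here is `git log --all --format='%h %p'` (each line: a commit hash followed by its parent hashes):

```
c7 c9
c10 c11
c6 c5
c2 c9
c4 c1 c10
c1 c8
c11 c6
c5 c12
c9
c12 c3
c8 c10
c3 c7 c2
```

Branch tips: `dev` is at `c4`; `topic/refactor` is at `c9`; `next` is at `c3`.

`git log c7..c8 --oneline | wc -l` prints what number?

8

Reachable from c8: {c10, c11, c12, c2, c3, c5, c6, c7, c8, c9}.
Reachable from c7: {c7, c9}.
In c8's history but not c7's: {c10, c11, c12, c2, c3, c5, c6, c8} — 8 commits.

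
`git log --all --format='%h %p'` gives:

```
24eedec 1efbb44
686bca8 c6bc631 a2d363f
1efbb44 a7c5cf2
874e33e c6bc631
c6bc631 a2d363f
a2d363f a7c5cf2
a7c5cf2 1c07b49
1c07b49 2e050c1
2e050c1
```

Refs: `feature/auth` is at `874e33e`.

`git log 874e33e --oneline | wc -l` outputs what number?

6

Walking parent pointers from 874e33e: reachable set = {1c07b49, 2e050c1, 874e33e, a2d363f, a7c5cf2, c6bc631}.
That is 6 commits.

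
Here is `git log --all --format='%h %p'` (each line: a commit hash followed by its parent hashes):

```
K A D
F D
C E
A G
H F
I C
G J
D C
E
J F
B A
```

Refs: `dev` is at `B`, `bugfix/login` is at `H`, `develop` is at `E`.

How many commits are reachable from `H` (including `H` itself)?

Walking parent pointers from H: reachable set = {C, D, E, F, H}.
That is 5 commits.

5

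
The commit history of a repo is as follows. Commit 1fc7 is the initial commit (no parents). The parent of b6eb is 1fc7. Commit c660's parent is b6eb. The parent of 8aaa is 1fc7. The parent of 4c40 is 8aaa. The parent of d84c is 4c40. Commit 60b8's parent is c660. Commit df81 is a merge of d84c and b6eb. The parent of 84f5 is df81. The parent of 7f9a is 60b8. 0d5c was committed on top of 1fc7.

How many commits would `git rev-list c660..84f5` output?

5

Reachable from 84f5: {1fc7, 4c40, 84f5, 8aaa, b6eb, d84c, df81}.
Reachable from c660: {1fc7, b6eb, c660}.
In 84f5's history but not c660's: {4c40, 84f5, 8aaa, d84c, df81} — 5 commits.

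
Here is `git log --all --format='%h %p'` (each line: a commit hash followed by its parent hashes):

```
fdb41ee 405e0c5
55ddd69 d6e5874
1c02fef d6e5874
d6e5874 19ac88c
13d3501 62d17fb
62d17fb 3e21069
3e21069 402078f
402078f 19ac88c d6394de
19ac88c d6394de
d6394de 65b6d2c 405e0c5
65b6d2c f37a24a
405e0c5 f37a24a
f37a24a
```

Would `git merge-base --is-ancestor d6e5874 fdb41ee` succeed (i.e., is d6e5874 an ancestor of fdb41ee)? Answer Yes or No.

Ancestors of fdb41ee: {405e0c5, f37a24a, fdb41ee}.
d6e5874 is not in that set, so it is not an ancestor of fdb41ee.

No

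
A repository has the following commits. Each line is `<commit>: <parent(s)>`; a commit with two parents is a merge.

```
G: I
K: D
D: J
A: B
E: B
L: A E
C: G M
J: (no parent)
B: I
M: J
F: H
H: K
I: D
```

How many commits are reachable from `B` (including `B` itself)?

4

Walking parent pointers from B: reachable set = {B, D, I, J}.
That is 4 commits.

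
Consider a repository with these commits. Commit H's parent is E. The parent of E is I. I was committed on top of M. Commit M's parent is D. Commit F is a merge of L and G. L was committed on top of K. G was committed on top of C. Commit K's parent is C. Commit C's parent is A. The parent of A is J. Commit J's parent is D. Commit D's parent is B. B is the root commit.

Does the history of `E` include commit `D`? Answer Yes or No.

Yes

Ancestors of E (commits reachable by following parents): {B, D, E, I, M}.
D is in that set, so it is an ancestor of E.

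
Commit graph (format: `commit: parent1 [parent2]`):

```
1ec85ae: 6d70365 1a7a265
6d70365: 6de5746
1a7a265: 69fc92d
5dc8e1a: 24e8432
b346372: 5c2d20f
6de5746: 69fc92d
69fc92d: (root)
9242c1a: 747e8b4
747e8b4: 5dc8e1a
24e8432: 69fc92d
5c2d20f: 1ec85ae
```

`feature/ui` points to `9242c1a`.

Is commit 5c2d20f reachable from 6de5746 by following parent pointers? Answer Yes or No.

No

Ancestors of 6de5746: {69fc92d, 6de5746}.
5c2d20f is not in that set, so it is not an ancestor of 6de5746.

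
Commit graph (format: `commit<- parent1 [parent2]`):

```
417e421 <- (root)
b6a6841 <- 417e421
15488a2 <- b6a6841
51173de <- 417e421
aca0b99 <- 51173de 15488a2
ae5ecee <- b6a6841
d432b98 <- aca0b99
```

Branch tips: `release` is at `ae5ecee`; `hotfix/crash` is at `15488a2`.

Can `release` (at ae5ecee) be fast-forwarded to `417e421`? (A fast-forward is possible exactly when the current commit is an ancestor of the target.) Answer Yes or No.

A fast-forward from ae5ecee to 417e421 is possible iff ae5ecee is an ancestor of 417e421.
Ancestors of 417e421: {417e421}.
ae5ecee is not among them, so fast-forward is not possible.

No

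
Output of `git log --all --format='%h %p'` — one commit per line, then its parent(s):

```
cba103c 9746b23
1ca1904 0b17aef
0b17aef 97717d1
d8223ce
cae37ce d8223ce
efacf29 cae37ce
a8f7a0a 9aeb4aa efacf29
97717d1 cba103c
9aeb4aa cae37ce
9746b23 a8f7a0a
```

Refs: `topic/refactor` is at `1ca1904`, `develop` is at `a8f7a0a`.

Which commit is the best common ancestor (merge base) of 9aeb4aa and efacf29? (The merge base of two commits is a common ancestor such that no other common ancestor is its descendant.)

Ancestors of 9aeb4aa: {9aeb4aa, cae37ce, d8223ce}.
Ancestors of efacf29: {cae37ce, d8223ce, efacf29}.
Common ancestors: {cae37ce, d8223ce}.
Among these, cae37ce is not an ancestor of any other common ancestor — it is the merge base.

cae37ce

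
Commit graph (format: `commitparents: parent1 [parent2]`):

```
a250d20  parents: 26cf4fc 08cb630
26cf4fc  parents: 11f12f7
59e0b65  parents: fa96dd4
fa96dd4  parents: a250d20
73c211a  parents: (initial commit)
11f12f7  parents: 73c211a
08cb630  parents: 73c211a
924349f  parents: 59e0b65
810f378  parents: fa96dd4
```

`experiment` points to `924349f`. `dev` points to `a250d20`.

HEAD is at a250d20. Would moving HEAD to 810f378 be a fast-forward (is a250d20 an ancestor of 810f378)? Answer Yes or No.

Yes

A fast-forward from a250d20 to 810f378 is possible iff a250d20 is an ancestor of 810f378.
Ancestors of 810f378: {08cb630, 11f12f7, 26cf4fc, 73c211a, 810f378, a250d20, fa96dd4}.
a250d20 is among them, so fast-forward is possible.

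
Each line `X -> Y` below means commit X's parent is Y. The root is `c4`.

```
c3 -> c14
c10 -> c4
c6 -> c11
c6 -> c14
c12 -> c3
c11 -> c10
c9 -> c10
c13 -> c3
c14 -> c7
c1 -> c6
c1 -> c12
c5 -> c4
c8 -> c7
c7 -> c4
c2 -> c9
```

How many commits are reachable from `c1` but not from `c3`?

Reachable from c1: {c1, c10, c11, c12, c14, c3, c4, c6, c7}.
Reachable from c3: {c14, c3, c4, c7}.
In c1's history but not c3's: {c1, c10, c11, c12, c6} — 5 commits.

5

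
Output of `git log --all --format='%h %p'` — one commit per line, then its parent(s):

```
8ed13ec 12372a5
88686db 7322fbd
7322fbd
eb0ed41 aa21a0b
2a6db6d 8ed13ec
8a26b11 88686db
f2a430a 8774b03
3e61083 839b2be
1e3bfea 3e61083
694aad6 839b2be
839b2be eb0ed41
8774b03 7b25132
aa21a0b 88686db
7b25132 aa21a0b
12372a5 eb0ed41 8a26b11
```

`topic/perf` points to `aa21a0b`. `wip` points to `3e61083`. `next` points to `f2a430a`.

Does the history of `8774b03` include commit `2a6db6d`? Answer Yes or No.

Ancestors of 8774b03: {7322fbd, 7b25132, 8774b03, 88686db, aa21a0b}.
2a6db6d is not in that set, so it is not an ancestor of 8774b03.

No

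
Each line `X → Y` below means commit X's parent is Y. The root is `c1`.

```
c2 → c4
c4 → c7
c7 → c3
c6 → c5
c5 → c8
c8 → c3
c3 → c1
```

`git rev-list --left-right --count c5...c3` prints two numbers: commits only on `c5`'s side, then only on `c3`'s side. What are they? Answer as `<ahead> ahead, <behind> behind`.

Reachable from c5: {c1, c3, c5, c8}.
Reachable from c3: {c1, c3}.
Only in c5's history (ahead): {c5, c8} — 2.
Only in c3's history (behind): {} — 0.

2 ahead, 0 behind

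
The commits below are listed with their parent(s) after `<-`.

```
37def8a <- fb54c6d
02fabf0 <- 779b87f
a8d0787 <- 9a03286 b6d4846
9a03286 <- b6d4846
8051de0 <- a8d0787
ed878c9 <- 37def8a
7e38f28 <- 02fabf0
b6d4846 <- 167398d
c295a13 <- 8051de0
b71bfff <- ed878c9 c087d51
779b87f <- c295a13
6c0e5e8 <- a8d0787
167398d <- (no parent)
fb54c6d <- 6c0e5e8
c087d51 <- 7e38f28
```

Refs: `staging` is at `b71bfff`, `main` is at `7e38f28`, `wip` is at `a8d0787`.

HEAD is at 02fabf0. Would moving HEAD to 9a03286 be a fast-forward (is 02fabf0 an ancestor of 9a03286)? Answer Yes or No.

No

A fast-forward from 02fabf0 to 9a03286 is possible iff 02fabf0 is an ancestor of 9a03286.
Ancestors of 9a03286: {167398d, 9a03286, b6d4846}.
02fabf0 is not among them, so fast-forward is not possible.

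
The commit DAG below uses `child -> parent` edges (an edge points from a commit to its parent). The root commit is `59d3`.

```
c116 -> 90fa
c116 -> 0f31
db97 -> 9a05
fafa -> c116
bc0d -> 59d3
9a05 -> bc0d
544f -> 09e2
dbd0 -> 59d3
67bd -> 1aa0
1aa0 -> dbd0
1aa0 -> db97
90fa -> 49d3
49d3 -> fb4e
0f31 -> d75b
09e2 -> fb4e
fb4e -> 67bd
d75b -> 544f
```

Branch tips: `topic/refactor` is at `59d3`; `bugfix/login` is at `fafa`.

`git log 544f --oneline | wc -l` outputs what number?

Walking parent pointers from 544f: reachable set = {09e2, 1aa0, 544f, 59d3, 67bd, 9a05, bc0d, db97, dbd0, fb4e}.
That is 10 commits.

10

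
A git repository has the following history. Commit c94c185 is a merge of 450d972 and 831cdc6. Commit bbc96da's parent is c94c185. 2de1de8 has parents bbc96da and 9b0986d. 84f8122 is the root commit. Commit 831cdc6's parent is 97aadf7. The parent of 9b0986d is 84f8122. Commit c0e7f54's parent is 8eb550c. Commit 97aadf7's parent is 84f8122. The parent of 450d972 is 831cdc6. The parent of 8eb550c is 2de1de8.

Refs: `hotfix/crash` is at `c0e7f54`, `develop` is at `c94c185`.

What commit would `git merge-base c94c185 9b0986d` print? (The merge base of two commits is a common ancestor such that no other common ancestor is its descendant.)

84f8122

Ancestors of c94c185: {450d972, 831cdc6, 84f8122, 97aadf7, c94c185}.
Ancestors of 9b0986d: {84f8122, 9b0986d}.
Common ancestors: {84f8122}.
The only common ancestor is 84f8122, so it is the merge base.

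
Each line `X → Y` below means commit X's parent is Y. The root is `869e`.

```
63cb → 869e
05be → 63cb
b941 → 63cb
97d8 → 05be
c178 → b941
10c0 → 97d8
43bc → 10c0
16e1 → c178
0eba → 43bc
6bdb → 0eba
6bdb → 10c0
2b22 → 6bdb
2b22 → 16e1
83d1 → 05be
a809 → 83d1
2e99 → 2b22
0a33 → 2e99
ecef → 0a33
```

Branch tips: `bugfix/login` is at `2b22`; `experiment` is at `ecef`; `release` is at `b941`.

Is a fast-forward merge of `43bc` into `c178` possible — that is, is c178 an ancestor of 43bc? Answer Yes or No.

A fast-forward from c178 to 43bc is possible iff c178 is an ancestor of 43bc.
Ancestors of 43bc: {05be, 10c0, 43bc, 63cb, 869e, 97d8}.
c178 is not among them, so fast-forward is not possible.

No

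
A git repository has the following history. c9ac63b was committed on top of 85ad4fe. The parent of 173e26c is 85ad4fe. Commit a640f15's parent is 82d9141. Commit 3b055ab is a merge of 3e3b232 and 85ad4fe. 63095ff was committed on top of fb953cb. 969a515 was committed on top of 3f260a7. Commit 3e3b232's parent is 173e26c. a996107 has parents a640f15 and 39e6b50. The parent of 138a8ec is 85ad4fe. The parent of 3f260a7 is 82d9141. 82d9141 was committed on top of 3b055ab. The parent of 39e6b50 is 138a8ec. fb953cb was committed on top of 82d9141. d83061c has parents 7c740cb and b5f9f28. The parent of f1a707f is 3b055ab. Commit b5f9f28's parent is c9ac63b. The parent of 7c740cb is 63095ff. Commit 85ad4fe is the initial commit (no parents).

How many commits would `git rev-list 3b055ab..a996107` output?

Reachable from a996107: {138a8ec, 173e26c, 39e6b50, 3b055ab, 3e3b232, 82d9141, 85ad4fe, a640f15, a996107}.
Reachable from 3b055ab: {173e26c, 3b055ab, 3e3b232, 85ad4fe}.
In a996107's history but not 3b055ab's: {138a8ec, 39e6b50, 82d9141, a640f15, a996107} — 5 commits.

5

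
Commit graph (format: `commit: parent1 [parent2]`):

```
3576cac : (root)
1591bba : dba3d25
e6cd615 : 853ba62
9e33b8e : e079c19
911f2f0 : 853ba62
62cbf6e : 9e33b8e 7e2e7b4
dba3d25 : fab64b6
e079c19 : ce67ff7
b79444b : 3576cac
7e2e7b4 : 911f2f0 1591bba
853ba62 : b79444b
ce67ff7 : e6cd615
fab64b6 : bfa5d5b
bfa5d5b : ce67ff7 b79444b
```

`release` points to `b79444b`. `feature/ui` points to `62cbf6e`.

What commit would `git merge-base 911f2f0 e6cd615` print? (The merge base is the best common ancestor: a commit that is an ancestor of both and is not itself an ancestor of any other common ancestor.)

Ancestors of 911f2f0: {3576cac, 853ba62, 911f2f0, b79444b}.
Ancestors of e6cd615: {3576cac, 853ba62, b79444b, e6cd615}.
Common ancestors: {3576cac, 853ba62, b79444b}.
Among these, 853ba62 is not an ancestor of any other common ancestor — it is the merge base.

853ba62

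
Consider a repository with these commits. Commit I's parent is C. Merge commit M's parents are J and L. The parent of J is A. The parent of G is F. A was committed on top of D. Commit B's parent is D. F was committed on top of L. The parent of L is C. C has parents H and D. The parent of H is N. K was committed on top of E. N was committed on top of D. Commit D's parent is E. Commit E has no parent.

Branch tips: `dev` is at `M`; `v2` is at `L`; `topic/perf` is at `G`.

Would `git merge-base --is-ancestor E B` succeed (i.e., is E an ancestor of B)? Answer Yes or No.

Yes

Ancestors of B (commits reachable by following parents): {B, D, E}.
E is in that set, so it is an ancestor of B.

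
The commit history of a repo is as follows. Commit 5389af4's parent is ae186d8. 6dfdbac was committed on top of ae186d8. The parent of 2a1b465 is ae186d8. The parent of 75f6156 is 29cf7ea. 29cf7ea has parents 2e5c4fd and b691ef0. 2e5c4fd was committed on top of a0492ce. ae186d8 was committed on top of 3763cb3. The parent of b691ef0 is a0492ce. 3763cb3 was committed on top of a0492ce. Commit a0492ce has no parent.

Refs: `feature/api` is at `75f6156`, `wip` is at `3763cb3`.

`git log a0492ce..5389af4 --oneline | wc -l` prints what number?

Reachable from 5389af4: {3763cb3, 5389af4, a0492ce, ae186d8}.
Reachable from a0492ce: {a0492ce}.
In 5389af4's history but not a0492ce's: {3763cb3, 5389af4, ae186d8} — 3 commits.

3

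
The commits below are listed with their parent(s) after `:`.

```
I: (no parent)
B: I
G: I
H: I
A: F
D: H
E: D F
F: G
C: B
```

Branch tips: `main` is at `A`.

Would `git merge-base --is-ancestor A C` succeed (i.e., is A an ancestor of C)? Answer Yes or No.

No

Ancestors of C: {B, C, I}.
A is not in that set, so it is not an ancestor of C.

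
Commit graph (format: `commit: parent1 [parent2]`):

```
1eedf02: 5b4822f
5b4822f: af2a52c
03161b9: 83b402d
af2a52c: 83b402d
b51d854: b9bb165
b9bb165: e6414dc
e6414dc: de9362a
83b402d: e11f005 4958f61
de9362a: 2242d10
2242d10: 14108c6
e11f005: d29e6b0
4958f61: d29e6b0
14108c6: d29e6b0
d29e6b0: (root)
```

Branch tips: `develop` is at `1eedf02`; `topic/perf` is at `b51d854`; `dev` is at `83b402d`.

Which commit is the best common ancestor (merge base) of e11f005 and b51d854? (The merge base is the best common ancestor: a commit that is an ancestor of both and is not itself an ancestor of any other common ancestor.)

d29e6b0

Ancestors of e11f005: {d29e6b0, e11f005}.
Ancestors of b51d854: {14108c6, 2242d10, b51d854, b9bb165, d29e6b0, de9362a, e6414dc}.
Common ancestors: {d29e6b0}.
The only common ancestor is d29e6b0, so it is the merge base.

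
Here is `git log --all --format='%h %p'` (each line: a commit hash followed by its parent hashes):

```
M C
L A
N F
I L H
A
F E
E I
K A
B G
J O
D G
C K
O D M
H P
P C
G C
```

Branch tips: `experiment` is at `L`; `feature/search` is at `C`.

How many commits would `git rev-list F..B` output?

Reachable from B: {A, B, C, G, K}.
Reachable from F: {A, C, E, F, H, I, K, L, P}.
In B's history but not F's: {B, G} — 2 commits.

2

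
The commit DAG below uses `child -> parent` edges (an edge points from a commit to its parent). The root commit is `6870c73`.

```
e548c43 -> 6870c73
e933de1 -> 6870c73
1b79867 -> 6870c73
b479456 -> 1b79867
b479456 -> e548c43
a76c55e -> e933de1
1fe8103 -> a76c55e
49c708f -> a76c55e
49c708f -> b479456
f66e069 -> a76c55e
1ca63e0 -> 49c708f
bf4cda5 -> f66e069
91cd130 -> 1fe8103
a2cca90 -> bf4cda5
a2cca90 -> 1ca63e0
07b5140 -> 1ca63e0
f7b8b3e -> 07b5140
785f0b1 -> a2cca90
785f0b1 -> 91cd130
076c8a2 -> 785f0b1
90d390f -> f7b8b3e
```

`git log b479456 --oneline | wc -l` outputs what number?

Walking parent pointers from b479456: reachable set = {1b79867, 6870c73, b479456, e548c43}.
That is 4 commits.

4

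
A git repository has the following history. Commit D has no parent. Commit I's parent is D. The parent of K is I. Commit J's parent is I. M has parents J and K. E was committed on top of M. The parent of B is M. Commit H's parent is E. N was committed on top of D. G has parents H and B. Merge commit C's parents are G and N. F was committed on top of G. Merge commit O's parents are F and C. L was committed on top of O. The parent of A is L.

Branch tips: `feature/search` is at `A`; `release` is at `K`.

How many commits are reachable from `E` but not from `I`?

Reachable from E: {D, E, I, J, K, M}.
Reachable from I: {D, I}.
In E's history but not I's: {E, J, K, M} — 4 commits.

4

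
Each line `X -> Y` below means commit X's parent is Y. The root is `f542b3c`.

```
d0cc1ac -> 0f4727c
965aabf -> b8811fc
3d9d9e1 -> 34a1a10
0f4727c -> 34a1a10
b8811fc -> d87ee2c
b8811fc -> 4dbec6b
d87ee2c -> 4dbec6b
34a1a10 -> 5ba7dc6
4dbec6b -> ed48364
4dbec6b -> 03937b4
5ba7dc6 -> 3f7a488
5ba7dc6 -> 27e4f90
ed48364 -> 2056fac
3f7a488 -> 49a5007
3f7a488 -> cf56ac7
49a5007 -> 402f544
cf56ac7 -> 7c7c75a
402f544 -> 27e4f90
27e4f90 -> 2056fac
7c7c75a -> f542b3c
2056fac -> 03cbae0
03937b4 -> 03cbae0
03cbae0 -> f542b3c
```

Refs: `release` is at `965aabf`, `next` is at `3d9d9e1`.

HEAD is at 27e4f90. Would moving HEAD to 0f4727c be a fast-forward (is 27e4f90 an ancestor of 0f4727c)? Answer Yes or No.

Yes

A fast-forward from 27e4f90 to 0f4727c is possible iff 27e4f90 is an ancestor of 0f4727c.
Ancestors of 0f4727c: {03cbae0, 0f4727c, 2056fac, 27e4f90, 34a1a10, 3f7a488, 402f544, 49a5007, 5ba7dc6, 7c7c75a, cf56ac7, f542b3c}.
27e4f90 is among them, so fast-forward is possible.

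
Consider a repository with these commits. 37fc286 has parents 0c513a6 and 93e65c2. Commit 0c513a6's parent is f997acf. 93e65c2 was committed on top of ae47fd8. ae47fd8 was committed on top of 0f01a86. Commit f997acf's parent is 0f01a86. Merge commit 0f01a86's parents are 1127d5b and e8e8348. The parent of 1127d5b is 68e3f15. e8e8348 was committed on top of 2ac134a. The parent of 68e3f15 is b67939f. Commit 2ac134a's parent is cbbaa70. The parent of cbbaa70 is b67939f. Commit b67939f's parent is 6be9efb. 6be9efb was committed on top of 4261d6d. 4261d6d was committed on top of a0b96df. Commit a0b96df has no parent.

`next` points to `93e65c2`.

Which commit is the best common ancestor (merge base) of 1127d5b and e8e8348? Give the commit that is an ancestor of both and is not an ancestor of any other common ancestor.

Ancestors of 1127d5b: {1127d5b, 4261d6d, 68e3f15, 6be9efb, a0b96df, b67939f}.
Ancestors of e8e8348: {2ac134a, 4261d6d, 6be9efb, a0b96df, b67939f, cbbaa70, e8e8348}.
Common ancestors: {4261d6d, 6be9efb, a0b96df, b67939f}.
Among these, b67939f is not an ancestor of any other common ancestor — it is the merge base.

b67939f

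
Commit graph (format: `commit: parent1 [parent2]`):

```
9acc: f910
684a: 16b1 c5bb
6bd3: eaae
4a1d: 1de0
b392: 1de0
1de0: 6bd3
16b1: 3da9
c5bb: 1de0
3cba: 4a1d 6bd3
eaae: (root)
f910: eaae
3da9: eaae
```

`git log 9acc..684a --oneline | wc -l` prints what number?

6

Reachable from 684a: {16b1, 1de0, 3da9, 684a, 6bd3, c5bb, eaae}.
Reachable from 9acc: {9acc, eaae, f910}.
In 684a's history but not 9acc's: {16b1, 1de0, 3da9, 684a, 6bd3, c5bb} — 6 commits.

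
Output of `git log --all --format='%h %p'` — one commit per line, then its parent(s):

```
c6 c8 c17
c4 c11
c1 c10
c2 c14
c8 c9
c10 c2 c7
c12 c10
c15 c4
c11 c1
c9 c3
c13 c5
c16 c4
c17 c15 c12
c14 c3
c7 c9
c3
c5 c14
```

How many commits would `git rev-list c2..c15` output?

7

Reachable from c15: {c1, c10, c11, c14, c15, c2, c3, c4, c7, c9}.
Reachable from c2: {c14, c2, c3}.
In c15's history but not c2's: {c1, c10, c11, c15, c4, c7, c9} — 7 commits.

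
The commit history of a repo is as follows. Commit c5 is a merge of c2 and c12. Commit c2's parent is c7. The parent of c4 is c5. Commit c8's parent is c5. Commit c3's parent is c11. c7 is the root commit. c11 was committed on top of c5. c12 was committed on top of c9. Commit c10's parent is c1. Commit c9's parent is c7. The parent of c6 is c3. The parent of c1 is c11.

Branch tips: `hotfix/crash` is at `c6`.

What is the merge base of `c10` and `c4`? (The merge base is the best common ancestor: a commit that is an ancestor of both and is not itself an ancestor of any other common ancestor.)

c5

Ancestors of c10: {c1, c10, c11, c12, c2, c5, c7, c9}.
Ancestors of c4: {c12, c2, c4, c5, c7, c9}.
Common ancestors: {c12, c2, c5, c7, c9}.
Among these, c5 is not an ancestor of any other common ancestor — it is the merge base.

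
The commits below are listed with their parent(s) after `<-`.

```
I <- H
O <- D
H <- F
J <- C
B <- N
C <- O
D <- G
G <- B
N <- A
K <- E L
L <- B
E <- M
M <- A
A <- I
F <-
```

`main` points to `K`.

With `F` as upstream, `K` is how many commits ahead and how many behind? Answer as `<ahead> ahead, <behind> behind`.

9 ahead, 0 behind

Reachable from K: {A, B, E, F, H, I, K, L, M, N}.
Reachable from F: {F}.
Only in K's history (ahead): {A, B, E, H, I, K, L, M, N} — 9.
Only in F's history (behind): {} — 0.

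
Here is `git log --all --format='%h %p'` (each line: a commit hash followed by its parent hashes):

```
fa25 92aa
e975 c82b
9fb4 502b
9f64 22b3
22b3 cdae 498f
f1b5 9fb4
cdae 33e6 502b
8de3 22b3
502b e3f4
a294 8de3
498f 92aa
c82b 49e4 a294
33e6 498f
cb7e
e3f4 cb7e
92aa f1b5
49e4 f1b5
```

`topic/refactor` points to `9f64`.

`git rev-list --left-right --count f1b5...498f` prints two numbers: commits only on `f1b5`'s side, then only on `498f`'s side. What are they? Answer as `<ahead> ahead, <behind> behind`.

Reachable from f1b5: {502b, 9fb4, cb7e, e3f4, f1b5}.
Reachable from 498f: {498f, 502b, 92aa, 9fb4, cb7e, e3f4, f1b5}.
Only in f1b5's history (ahead): {} — 0.
Only in 498f's history (behind): {498f, 92aa} — 2.

0 ahead, 2 behind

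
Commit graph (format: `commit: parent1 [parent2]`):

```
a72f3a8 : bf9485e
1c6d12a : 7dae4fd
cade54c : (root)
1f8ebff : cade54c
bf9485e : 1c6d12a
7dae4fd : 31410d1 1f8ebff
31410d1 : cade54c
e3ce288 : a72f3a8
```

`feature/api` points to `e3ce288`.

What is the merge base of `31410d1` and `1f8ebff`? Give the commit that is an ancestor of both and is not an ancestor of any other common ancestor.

cade54c

Ancestors of 31410d1: {31410d1, cade54c}.
Ancestors of 1f8ebff: {1f8ebff, cade54c}.
Common ancestors: {cade54c}.
The only common ancestor is cade54c, so it is the merge base.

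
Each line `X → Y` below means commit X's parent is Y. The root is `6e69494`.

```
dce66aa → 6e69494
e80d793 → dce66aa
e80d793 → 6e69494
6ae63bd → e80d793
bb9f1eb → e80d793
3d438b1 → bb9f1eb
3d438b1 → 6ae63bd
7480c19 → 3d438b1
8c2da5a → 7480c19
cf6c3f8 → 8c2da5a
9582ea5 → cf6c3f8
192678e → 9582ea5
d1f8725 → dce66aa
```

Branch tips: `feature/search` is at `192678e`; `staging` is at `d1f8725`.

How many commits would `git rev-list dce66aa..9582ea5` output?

Reachable from 9582ea5: {3d438b1, 6ae63bd, 6e69494, 7480c19, 8c2da5a, 9582ea5, bb9f1eb, cf6c3f8, dce66aa, e80d793}.
Reachable from dce66aa: {6e69494, dce66aa}.
In 9582ea5's history but not dce66aa's: {3d438b1, 6ae63bd, 7480c19, 8c2da5a, 9582ea5, bb9f1eb, cf6c3f8, e80d793} — 8 commits.

8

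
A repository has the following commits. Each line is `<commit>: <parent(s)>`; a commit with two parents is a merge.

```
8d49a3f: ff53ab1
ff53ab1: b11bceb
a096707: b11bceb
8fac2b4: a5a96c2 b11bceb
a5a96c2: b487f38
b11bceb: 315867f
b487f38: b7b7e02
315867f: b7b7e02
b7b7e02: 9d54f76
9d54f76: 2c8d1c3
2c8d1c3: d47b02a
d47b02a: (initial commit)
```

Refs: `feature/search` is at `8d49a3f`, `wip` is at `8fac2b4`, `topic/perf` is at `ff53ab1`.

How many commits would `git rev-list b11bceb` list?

Walking parent pointers from b11bceb: reachable set = {2c8d1c3, 315867f, 9d54f76, b11bceb, b7b7e02, d47b02a}.
That is 6 commits.

6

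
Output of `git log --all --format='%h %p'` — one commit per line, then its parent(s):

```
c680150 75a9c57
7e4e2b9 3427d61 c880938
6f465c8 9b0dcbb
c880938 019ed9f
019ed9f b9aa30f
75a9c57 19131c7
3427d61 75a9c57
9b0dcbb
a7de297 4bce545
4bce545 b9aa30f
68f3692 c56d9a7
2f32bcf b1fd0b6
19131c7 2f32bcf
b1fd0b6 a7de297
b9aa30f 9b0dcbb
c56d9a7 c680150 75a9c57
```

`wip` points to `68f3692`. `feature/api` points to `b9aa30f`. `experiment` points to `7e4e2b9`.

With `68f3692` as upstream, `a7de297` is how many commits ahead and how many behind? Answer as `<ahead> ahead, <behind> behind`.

0 ahead, 7 behind

Reachable from a7de297: {4bce545, 9b0dcbb, a7de297, b9aa30f}.
Reachable from 68f3692: {19131c7, 2f32bcf, 4bce545, 68f3692, 75a9c57, 9b0dcbb, a7de297, b1fd0b6, b9aa30f, c56d9a7, c680150}.
Only in a7de297's history (ahead): {} — 0.
Only in 68f3692's history (behind): {19131c7, 2f32bcf, 68f3692, 75a9c57, b1fd0b6, c56d9a7, c680150} — 7.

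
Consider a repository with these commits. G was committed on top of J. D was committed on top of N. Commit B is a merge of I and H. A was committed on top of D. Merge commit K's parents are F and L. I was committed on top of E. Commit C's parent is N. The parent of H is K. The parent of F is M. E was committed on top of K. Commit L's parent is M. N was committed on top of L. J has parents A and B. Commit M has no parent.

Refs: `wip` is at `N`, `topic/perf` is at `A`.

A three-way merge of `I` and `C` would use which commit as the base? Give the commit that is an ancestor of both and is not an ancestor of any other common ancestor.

Ancestors of I: {E, F, I, K, L, M}.
Ancestors of C: {C, L, M, N}.
Common ancestors: {L, M}.
Among these, L is not an ancestor of any other common ancestor — it is the merge base.

L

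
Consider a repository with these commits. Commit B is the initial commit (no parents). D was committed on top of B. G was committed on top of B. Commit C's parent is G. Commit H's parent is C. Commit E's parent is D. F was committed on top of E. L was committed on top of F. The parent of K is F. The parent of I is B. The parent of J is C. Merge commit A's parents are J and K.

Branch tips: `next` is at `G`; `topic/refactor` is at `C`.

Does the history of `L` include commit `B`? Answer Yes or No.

Yes

Ancestors of L (commits reachable by following parents): {B, D, E, F, L}.
B is in that set, so it is an ancestor of L.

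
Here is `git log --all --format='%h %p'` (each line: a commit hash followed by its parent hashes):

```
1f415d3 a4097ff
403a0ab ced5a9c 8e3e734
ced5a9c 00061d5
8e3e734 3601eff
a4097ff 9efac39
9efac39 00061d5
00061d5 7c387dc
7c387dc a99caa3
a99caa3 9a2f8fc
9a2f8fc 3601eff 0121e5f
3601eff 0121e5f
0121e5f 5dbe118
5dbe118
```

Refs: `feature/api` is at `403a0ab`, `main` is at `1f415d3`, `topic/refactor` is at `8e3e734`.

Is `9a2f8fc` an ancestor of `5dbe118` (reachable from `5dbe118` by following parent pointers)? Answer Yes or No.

No

Ancestors of 5dbe118: {5dbe118}.
9a2f8fc is not in that set, so it is not an ancestor of 5dbe118.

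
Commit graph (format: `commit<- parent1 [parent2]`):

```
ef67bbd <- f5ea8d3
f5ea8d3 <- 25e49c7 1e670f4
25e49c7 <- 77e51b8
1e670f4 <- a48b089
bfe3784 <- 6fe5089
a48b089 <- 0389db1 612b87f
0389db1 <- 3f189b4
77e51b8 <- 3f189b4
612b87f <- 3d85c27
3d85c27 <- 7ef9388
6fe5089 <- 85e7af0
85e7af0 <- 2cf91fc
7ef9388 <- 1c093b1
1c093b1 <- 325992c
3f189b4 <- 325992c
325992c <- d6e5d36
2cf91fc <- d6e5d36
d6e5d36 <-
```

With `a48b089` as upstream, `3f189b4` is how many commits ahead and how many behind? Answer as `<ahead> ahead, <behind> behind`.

Reachable from 3f189b4: {325992c, 3f189b4, d6e5d36}.
Reachable from a48b089: {0389db1, 1c093b1, 325992c, 3d85c27, 3f189b4, 612b87f, 7ef9388, a48b089, d6e5d36}.
Only in 3f189b4's history (ahead): {} — 0.
Only in a48b089's history (behind): {0389db1, 1c093b1, 3d85c27, 612b87f, 7ef9388, a48b089} — 6.

0 ahead, 6 behind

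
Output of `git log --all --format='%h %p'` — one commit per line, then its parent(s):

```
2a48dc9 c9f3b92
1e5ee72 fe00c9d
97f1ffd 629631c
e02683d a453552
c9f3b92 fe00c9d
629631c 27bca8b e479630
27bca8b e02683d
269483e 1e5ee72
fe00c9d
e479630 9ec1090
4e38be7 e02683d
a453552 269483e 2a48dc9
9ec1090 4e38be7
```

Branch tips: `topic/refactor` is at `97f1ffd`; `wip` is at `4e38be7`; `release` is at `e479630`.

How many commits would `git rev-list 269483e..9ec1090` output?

6

Reachable from 9ec1090: {1e5ee72, 269483e, 2a48dc9, 4e38be7, 9ec1090, a453552, c9f3b92, e02683d, fe00c9d}.
Reachable from 269483e: {1e5ee72, 269483e, fe00c9d}.
In 9ec1090's history but not 269483e's: {2a48dc9, 4e38be7, 9ec1090, a453552, c9f3b92, e02683d} — 6 commits.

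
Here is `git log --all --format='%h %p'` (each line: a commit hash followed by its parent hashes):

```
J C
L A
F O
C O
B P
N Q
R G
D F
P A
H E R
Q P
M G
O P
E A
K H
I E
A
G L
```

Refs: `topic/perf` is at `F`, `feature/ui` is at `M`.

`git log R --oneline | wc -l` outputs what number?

4

Walking parent pointers from R: reachable set = {A, G, L, R}.
That is 4 commits.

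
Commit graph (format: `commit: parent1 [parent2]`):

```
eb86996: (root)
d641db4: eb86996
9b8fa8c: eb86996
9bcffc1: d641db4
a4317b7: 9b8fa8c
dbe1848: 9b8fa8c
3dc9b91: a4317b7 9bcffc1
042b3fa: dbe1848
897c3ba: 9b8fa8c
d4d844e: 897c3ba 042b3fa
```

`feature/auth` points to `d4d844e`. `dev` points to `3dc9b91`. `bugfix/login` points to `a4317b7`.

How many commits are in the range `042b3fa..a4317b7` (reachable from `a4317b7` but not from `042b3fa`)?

1

Reachable from a4317b7: {9b8fa8c, a4317b7, eb86996}.
Reachable from 042b3fa: {042b3fa, 9b8fa8c, dbe1848, eb86996}.
In a4317b7's history but not 042b3fa's: {a4317b7} — 1 commit.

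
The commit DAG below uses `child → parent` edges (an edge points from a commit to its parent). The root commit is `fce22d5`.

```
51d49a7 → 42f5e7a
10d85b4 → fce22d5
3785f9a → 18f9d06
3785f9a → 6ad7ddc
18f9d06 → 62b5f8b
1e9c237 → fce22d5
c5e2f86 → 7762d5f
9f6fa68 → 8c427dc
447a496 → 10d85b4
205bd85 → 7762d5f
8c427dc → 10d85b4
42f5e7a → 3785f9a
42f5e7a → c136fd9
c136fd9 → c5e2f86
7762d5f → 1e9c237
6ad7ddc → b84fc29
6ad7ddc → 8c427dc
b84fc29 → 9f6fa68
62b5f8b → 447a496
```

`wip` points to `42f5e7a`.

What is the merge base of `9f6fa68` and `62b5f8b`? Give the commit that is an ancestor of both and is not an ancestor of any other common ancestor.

Ancestors of 9f6fa68: {10d85b4, 8c427dc, 9f6fa68, fce22d5}.
Ancestors of 62b5f8b: {10d85b4, 447a496, 62b5f8b, fce22d5}.
Common ancestors: {10d85b4, fce22d5}.
Among these, 10d85b4 is not an ancestor of any other common ancestor — it is the merge base.

10d85b4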